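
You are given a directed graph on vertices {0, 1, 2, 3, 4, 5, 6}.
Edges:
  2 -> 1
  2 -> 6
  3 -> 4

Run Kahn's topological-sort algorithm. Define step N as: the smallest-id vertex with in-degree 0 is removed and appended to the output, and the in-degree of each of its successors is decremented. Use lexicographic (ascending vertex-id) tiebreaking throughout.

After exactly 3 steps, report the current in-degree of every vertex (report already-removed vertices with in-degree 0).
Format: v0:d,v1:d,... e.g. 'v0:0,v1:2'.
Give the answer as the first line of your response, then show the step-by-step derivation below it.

v0:0,v1:0,v2:0,v3:0,v4:1,v5:0,v6:0

step 1: output 0; order=[0]; indeg=(0,1,0,0,1,0,1)
step 2: output 2; order=[0,2]; indeg=(0,0,0,0,1,0,0)
step 3: output 1; order=[0,2,1]; indeg=(0,0,0,0,1,0,0)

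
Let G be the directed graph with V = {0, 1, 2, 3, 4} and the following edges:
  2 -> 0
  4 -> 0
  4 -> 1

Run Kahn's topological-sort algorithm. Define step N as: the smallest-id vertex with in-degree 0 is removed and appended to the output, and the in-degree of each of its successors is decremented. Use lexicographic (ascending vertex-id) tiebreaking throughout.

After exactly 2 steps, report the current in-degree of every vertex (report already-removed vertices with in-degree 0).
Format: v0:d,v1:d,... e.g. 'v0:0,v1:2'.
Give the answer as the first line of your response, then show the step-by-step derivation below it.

v0:1,v1:1,v2:0,v3:0,v4:0

step 1: output 2; order=[2]; indeg=(1,1,0,0,0)
step 2: output 3; order=[2,3]; indeg=(1,1,0,0,0)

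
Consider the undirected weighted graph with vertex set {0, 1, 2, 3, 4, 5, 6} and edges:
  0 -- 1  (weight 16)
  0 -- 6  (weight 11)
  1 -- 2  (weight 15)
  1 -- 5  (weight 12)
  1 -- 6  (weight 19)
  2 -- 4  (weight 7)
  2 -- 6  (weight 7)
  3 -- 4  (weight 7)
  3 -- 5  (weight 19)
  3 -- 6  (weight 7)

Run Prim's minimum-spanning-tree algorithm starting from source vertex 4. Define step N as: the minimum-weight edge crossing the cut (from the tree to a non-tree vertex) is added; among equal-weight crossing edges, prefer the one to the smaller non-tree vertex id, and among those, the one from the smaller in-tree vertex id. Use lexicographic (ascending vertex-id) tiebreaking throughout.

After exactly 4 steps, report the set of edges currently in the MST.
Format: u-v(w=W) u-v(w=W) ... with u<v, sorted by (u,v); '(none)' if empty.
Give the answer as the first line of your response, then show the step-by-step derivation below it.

0-6(w=11) 2-4(w=7) 2-6(w=7) 3-4(w=7)

step 1: add edge 2-4 (w=7); MST = {2-4(w=7)}
step 2: add edge 3-4 (w=7); MST = {2-4(w=7) 3-4(w=7)}
step 3: add edge 2-6 (w=7); MST = {2-4(w=7) 2-6(w=7) 3-4(w=7)}
step 4: add edge 0-6 (w=11); MST = {0-6(w=11) 2-4(w=7) 2-6(w=7) 3-4(w=7)}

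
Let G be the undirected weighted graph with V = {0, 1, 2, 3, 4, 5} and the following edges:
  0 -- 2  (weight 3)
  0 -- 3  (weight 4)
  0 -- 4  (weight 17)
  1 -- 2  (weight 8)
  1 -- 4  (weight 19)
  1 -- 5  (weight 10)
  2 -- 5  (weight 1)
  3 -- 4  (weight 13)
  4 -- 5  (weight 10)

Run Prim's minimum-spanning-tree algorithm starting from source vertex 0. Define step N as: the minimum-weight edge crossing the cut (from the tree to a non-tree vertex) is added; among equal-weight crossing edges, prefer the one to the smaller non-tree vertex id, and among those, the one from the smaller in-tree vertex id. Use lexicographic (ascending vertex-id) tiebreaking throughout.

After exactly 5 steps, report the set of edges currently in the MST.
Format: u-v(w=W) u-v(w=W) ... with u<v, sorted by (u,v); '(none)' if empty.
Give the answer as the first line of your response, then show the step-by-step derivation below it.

0-2(w=3) 0-3(w=4) 1-2(w=8) 2-5(w=1) 4-5(w=10)

step 1: add edge 0-2 (w=3); MST = {0-2(w=3)}
step 2: add edge 2-5 (w=1); MST = {0-2(w=3) 2-5(w=1)}
step 3: add edge 0-3 (w=4); MST = {0-2(w=3) 0-3(w=4) 2-5(w=1)}
step 4: add edge 1-2 (w=8); MST = {0-2(w=3) 0-3(w=4) 1-2(w=8) 2-5(w=1)}
step 5: add edge 4-5 (w=10); MST = {0-2(w=3) 0-3(w=4) 1-2(w=8) 2-5(w=1) 4-5(w=10)}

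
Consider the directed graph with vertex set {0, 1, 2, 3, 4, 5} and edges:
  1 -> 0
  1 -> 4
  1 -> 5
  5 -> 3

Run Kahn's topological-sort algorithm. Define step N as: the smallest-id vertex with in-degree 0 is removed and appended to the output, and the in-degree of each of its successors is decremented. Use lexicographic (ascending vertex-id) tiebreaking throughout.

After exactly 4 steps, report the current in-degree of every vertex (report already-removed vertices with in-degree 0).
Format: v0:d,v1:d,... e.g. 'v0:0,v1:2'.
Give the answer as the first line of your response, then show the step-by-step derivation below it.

v0:0,v1:0,v2:0,v3:1,v4:0,v5:0

step 1: output 1; order=[1]; indeg=(0,0,0,1,0,0)
step 2: output 0; order=[1,0]; indeg=(0,0,0,1,0,0)
step 3: output 2; order=[1,0,2]; indeg=(0,0,0,1,0,0)
step 4: output 4; order=[1,0,2,4]; indeg=(0,0,0,1,0,0)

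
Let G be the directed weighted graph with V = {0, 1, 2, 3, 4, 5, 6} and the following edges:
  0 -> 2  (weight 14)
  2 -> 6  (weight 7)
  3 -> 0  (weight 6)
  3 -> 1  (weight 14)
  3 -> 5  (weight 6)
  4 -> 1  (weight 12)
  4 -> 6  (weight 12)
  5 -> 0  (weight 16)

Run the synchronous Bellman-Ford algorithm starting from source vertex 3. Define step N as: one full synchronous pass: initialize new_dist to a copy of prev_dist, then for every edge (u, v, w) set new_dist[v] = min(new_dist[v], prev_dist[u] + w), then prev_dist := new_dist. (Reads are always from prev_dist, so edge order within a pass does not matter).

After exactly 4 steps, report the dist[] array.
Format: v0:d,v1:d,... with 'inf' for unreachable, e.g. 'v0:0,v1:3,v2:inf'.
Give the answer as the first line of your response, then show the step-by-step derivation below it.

v0:6,v1:14,v2:20,v3:0,v4:inf,v5:6,v6:27

step 1: dist = v0:6,v1:14,v2:inf,v3:0,v4:inf,v5:6,v6:inf
step 2: dist = v0:6,v1:14,v2:20,v3:0,v4:inf,v5:6,v6:inf
step 3: dist = v0:6,v1:14,v2:20,v3:0,v4:inf,v5:6,v6:27
step 4: dist = v0:6,v1:14,v2:20,v3:0,v4:inf,v5:6,v6:27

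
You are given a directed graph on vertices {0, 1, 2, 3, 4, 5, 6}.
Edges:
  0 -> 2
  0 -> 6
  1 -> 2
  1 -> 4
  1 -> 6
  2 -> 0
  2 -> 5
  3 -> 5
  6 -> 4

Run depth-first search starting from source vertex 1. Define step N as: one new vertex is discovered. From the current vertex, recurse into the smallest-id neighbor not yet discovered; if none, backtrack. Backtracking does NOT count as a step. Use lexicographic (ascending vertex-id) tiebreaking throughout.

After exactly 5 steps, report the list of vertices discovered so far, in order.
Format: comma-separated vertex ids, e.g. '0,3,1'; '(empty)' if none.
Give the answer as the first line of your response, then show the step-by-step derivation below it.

1,2,0,6,4

step 1: discover 1; path=1; order=1
step 2: discover 2; path=1>2; order=1,2
step 3: discover 0; path=1>2>0; order=1,2,0
step 4: discover 6; path=1>2>0>6; order=1,2,0,6
step 5: discover 4; path=1>2>0>6>4; order=1,2,0,6,4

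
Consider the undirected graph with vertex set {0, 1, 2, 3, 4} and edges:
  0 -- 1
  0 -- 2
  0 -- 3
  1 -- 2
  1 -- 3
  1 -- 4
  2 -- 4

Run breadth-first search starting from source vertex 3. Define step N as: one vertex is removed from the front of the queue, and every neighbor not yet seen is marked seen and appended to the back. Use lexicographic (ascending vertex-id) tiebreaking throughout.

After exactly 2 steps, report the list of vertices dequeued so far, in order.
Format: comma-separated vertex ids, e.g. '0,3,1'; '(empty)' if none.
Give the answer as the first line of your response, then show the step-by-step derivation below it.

3,0

step 1: dequeue 3; queue=[0,1]; order=3
step 2: dequeue 0; queue=[1,2]; order=3,0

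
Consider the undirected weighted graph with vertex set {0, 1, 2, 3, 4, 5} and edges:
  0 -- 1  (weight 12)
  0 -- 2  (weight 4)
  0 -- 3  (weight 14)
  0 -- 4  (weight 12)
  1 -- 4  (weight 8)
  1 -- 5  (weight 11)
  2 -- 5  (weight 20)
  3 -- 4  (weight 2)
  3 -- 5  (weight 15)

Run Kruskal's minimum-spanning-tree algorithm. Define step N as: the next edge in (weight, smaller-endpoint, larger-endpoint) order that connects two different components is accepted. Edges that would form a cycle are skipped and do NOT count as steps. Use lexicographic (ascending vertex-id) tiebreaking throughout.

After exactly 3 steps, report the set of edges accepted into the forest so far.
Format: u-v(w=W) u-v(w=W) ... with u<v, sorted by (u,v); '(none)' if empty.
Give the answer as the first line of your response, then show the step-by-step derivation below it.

0-2(w=4) 1-4(w=8) 3-4(w=2)

step 1: add edge 3-4 (w=2); MST = {3-4(w=2)}
step 2: add edge 0-2 (w=4); MST = {0-2(w=4) 3-4(w=2)}
step 3: add edge 1-4 (w=8); MST = {0-2(w=4) 1-4(w=8) 3-4(w=2)}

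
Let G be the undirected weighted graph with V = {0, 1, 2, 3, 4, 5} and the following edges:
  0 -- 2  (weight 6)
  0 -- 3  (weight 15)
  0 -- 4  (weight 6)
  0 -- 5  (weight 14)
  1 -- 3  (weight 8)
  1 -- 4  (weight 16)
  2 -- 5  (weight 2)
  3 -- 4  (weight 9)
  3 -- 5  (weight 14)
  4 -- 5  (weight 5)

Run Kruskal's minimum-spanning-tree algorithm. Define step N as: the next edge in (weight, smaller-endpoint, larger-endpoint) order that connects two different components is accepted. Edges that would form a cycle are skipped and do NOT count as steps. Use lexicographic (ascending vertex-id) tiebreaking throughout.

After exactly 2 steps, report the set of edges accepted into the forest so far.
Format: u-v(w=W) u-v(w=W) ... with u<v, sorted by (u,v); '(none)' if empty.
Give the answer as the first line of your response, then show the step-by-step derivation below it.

2-5(w=2) 4-5(w=5)

step 1: add edge 2-5 (w=2); MST = {2-5(w=2)}
step 2: add edge 4-5 (w=5); MST = {2-5(w=2) 4-5(w=5)}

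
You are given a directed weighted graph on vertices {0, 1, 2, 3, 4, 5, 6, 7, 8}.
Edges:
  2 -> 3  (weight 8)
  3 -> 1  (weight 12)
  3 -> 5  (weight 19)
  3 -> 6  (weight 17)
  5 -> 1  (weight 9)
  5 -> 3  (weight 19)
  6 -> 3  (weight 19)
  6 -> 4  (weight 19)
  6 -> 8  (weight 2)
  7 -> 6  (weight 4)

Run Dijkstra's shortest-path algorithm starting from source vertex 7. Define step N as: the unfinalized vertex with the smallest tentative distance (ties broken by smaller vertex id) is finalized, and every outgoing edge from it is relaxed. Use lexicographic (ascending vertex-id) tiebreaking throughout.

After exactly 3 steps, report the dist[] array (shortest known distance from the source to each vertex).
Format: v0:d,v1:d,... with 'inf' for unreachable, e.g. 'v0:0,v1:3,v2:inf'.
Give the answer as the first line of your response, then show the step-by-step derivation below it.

v0:inf,v1:inf,v2:inf,v3:23,v4:23,v5:inf,v6:4,v7:0,v8:6

step 1: dist = v0:inf,v1:inf,v2:inf,v3:inf,v4:inf,v5:inf,v6:4,v7:0,v8:inf
step 2: dist = v0:inf,v1:inf,v2:inf,v3:23,v4:23,v5:inf,v6:4,v7:0,v8:6
step 3: dist = v0:inf,v1:inf,v2:inf,v3:23,v4:23,v5:inf,v6:4,v7:0,v8:6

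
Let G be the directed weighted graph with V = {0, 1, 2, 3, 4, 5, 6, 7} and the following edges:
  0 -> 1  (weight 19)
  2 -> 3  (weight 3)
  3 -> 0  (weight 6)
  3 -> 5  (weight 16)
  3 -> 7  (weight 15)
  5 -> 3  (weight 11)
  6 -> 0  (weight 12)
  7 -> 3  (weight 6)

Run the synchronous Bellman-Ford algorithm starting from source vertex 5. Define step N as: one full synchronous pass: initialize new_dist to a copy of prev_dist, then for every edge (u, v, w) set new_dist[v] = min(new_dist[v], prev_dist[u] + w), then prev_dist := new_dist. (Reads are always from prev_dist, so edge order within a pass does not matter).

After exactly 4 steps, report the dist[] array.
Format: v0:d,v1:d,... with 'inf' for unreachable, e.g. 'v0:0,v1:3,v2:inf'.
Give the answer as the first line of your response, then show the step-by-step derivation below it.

v0:17,v1:36,v2:inf,v3:11,v4:inf,v5:0,v6:inf,v7:26

step 1: dist = v0:inf,v1:inf,v2:inf,v3:11,v4:inf,v5:0,v6:inf,v7:inf
step 2: dist = v0:17,v1:inf,v2:inf,v3:11,v4:inf,v5:0,v6:inf,v7:26
step 3: dist = v0:17,v1:36,v2:inf,v3:11,v4:inf,v5:0,v6:inf,v7:26
step 4: dist = v0:17,v1:36,v2:inf,v3:11,v4:inf,v5:0,v6:inf,v7:26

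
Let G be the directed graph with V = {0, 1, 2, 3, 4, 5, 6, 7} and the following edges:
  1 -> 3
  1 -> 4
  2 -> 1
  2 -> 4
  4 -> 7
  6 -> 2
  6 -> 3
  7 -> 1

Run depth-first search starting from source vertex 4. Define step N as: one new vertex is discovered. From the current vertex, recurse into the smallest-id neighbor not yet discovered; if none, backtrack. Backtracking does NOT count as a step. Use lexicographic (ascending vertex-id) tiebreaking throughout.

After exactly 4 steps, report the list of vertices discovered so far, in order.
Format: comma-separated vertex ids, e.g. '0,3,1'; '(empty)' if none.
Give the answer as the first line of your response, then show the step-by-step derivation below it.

4,7,1,3

step 1: discover 4; path=4; order=4
step 2: discover 7; path=4>7; order=4,7
step 3: discover 1; path=4>7>1; order=4,7,1
step 4: discover 3; path=4>7>1>3; order=4,7,1,3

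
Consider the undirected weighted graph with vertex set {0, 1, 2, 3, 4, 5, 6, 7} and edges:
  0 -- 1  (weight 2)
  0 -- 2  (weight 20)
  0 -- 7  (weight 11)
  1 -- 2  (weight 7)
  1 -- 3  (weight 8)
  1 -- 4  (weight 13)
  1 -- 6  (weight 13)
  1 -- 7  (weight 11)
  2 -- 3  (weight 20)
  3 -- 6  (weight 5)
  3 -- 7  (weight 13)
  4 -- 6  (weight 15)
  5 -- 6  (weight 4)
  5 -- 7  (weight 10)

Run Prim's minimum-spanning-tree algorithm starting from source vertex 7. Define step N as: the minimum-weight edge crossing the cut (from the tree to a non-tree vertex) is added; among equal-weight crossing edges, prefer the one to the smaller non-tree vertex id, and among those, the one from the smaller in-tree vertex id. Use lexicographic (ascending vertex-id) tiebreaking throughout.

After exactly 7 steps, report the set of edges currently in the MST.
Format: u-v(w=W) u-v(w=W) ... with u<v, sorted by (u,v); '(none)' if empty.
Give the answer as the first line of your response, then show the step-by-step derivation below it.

0-1(w=2) 1-2(w=7) 1-3(w=8) 1-4(w=13) 3-6(w=5) 5-6(w=4) 5-7(w=10)

step 1: add edge 5-7 (w=10); MST = {5-7(w=10)}
step 2: add edge 5-6 (w=4); MST = {5-6(w=4) 5-7(w=10)}
step 3: add edge 3-6 (w=5); MST = {3-6(w=5) 5-6(w=4) 5-7(w=10)}
step 4: add edge 1-3 (w=8); MST = {1-3(w=8) 3-6(w=5) 5-6(w=4) 5-7(w=10)}
step 5: add edge 0-1 (w=2); MST = {0-1(w=2) 1-3(w=8) 3-6(w=5) 5-6(w=4) 5-7(w=10)}
step 6: add edge 1-2 (w=7); MST = {0-1(w=2) 1-2(w=7) 1-3(w=8) 3-6(w=5) 5-6(w=4) 5-7(w=10)}
step 7: add edge 1-4 (w=13); MST = {0-1(w=2) 1-2(w=7) 1-3(w=8) 1-4(w=13) 3-6(w=5) 5-6(w=4) 5-7(w=10)}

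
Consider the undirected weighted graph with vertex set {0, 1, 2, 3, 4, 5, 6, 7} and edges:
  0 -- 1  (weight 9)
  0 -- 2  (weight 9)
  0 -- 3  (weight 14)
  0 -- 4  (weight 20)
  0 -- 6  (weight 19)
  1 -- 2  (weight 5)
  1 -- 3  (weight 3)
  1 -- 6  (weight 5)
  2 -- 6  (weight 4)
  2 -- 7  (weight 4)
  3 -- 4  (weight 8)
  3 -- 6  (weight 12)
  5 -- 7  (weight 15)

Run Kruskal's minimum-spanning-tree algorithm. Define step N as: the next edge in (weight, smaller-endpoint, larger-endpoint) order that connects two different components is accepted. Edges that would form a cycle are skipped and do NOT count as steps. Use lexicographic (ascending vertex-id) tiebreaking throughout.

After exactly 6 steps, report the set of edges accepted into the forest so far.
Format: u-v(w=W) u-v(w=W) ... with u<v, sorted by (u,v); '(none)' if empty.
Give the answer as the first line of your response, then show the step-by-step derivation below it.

0-1(w=9) 1-2(w=5) 1-3(w=3) 2-6(w=4) 2-7(w=4) 3-4(w=8)

step 1: add edge 1-3 (w=3); MST = {1-3(w=3)}
step 2: add edge 2-6 (w=4); MST = {1-3(w=3) 2-6(w=4)}
step 3: add edge 2-7 (w=4); MST = {1-3(w=3) 2-6(w=4) 2-7(w=4)}
step 4: add edge 1-2 (w=5); MST = {1-2(w=5) 1-3(w=3) 2-6(w=4) 2-7(w=4)}
step 5: add edge 3-4 (w=8); MST = {1-2(w=5) 1-3(w=3) 2-6(w=4) 2-7(w=4) 3-4(w=8)}
step 6: add edge 0-1 (w=9); MST = {0-1(w=9) 1-2(w=5) 1-3(w=3) 2-6(w=4) 2-7(w=4) 3-4(w=8)}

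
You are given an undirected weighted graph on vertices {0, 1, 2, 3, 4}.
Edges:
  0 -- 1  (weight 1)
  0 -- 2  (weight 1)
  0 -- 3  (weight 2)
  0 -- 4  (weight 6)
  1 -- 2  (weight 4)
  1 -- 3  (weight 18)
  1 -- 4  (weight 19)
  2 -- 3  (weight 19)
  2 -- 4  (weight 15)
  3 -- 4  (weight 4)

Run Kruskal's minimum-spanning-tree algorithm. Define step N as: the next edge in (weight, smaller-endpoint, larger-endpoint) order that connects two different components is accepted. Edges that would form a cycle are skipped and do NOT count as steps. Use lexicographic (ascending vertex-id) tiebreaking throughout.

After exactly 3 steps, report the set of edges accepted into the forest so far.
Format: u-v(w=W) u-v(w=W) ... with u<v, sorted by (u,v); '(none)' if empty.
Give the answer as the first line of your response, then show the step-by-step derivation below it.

0-1(w=1) 0-2(w=1) 0-3(w=2)

step 1: add edge 0-1 (w=1); MST = {0-1(w=1)}
step 2: add edge 0-2 (w=1); MST = {0-1(w=1) 0-2(w=1)}
step 3: add edge 0-3 (w=2); MST = {0-1(w=1) 0-2(w=1) 0-3(w=2)}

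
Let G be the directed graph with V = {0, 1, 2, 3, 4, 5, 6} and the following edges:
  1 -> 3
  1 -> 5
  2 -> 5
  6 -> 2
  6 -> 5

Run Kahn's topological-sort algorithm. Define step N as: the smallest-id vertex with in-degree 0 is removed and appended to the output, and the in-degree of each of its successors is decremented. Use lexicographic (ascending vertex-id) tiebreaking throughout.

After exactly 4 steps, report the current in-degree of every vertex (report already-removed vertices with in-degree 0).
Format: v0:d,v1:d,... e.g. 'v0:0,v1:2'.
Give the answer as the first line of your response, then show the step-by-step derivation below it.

v0:0,v1:0,v2:1,v3:0,v4:0,v5:2,v6:0

step 1: output 0; order=[0]; indeg=(0,0,1,1,0,3,0)
step 2: output 1; order=[0,1]; indeg=(0,0,1,0,0,2,0)
step 3: output 3; order=[0,1,3]; indeg=(0,0,1,0,0,2,0)
step 4: output 4; order=[0,1,3,4]; indeg=(0,0,1,0,0,2,0)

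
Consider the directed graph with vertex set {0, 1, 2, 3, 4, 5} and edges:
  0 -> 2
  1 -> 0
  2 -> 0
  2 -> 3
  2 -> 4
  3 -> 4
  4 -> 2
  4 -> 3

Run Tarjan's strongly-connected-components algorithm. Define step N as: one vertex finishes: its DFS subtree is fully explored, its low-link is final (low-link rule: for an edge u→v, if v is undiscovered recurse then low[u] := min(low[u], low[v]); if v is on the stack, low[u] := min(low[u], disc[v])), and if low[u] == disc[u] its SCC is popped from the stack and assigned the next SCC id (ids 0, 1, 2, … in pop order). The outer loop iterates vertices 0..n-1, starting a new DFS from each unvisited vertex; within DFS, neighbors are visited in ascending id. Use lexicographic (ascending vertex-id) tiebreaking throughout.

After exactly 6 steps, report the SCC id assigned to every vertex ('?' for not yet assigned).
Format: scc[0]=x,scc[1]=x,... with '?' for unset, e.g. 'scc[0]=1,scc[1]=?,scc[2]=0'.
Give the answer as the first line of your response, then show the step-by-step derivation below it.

scc[0]=0,scc[1]=1,scc[2]=0,scc[3]=0,scc[4]=0,scc[5]=2

step 1: low=(low[0]=0,low[1]=?,low[2]=0,low[3]=2,low[4]=1,low[5]=?); scc=(scc[0]=?,scc[1]=?,scc[2]=?,scc[3]=?,scc[4]=?,scc[5]=?)
step 2: low=(low[0]=0,low[1]=?,low[2]=0,low[3]=1,low[4]=1,low[5]=?); scc=(scc[0]=?,scc[1]=?,scc[2]=?,scc[3]=?,scc[4]=?,scc[5]=?)
step 3: low=(low[0]=0,low[1]=?,low[2]=0,low[3]=1,low[4]=1,low[5]=?); scc=(scc[0]=?,scc[1]=?,scc[2]=?,scc[3]=?,scc[4]=?,scc[5]=?)
step 4: low=(low[0]=0,low[1]=?,low[2]=0,low[3]=1,low[4]=1,low[5]=?); scc=(scc[0]=0,scc[1]=?,scc[2]=0,scc[3]=0,scc[4]=0,scc[5]=?)
step 5: low=(low[0]=0,low[1]=4,low[2]=0,low[3]=1,low[4]=1,low[5]=?); scc=(scc[0]=0,scc[1]=1,scc[2]=0,scc[3]=0,scc[4]=0,scc[5]=?)
step 6: low=(low[0]=0,low[1]=4,low[2]=0,low[3]=1,low[4]=1,low[5]=5); scc=(scc[0]=0,scc[1]=1,scc[2]=0,scc[3]=0,scc[4]=0,scc[5]=2)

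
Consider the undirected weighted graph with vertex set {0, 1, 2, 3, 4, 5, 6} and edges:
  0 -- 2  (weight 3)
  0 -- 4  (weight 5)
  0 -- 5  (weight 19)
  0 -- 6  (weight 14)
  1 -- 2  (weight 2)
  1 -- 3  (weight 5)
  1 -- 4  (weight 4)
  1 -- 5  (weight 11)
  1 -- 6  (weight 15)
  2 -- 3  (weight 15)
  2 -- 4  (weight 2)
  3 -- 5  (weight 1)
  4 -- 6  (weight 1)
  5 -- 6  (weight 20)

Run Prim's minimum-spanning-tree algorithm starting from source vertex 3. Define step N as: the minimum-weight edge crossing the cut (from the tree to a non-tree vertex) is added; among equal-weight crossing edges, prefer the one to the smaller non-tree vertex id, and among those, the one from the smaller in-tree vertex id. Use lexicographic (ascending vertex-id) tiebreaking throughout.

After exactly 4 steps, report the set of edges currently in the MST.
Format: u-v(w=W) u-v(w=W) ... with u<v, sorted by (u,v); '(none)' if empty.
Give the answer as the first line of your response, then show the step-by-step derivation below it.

1-2(w=2) 1-3(w=5) 2-4(w=2) 3-5(w=1)

step 1: add edge 3-5 (w=1); MST = {3-5(w=1)}
step 2: add edge 1-3 (w=5); MST = {1-3(w=5) 3-5(w=1)}
step 3: add edge 1-2 (w=2); MST = {1-2(w=2) 1-3(w=5) 3-5(w=1)}
step 4: add edge 2-4 (w=2); MST = {1-2(w=2) 1-3(w=5) 2-4(w=2) 3-5(w=1)}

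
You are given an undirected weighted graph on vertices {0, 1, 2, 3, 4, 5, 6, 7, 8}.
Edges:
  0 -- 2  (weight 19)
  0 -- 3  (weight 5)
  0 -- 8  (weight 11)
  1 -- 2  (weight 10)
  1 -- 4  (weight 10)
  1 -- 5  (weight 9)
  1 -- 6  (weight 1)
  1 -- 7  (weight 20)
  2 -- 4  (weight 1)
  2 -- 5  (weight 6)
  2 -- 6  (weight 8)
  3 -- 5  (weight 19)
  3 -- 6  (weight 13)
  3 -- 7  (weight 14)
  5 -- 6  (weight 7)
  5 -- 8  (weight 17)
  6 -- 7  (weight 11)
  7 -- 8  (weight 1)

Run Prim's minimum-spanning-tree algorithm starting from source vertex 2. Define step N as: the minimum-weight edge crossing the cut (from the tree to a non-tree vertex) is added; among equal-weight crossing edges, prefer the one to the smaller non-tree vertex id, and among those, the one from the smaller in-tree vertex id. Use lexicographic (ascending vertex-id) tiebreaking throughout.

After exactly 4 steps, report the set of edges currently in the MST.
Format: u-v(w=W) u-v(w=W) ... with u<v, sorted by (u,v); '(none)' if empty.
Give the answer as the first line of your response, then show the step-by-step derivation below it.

1-6(w=1) 2-4(w=1) 2-5(w=6) 5-6(w=7)

step 1: add edge 2-4 (w=1); MST = {2-4(w=1)}
step 2: add edge 2-5 (w=6); MST = {2-4(w=1) 2-5(w=6)}
step 3: add edge 5-6 (w=7); MST = {2-4(w=1) 2-5(w=6) 5-6(w=7)}
step 4: add edge 1-6 (w=1); MST = {1-6(w=1) 2-4(w=1) 2-5(w=6) 5-6(w=7)}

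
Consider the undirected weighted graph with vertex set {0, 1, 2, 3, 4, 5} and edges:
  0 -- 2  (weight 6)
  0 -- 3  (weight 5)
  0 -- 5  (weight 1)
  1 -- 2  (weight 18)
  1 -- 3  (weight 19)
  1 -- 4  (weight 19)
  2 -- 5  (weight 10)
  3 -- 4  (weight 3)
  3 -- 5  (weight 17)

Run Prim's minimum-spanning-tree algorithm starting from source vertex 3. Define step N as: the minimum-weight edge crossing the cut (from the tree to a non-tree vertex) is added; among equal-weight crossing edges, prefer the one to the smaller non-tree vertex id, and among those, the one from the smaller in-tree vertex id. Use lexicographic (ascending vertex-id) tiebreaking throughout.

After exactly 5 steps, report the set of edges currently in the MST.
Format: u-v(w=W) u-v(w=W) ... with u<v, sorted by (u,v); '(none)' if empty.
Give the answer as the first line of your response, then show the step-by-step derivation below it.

0-2(w=6) 0-3(w=5) 0-5(w=1) 1-2(w=18) 3-4(w=3)

step 1: add edge 3-4 (w=3); MST = {3-4(w=3)}
step 2: add edge 0-3 (w=5); MST = {0-3(w=5) 3-4(w=3)}
step 3: add edge 0-5 (w=1); MST = {0-3(w=5) 0-5(w=1) 3-4(w=3)}
step 4: add edge 0-2 (w=6); MST = {0-2(w=6) 0-3(w=5) 0-5(w=1) 3-4(w=3)}
step 5: add edge 1-2 (w=18); MST = {0-2(w=6) 0-3(w=5) 0-5(w=1) 1-2(w=18) 3-4(w=3)}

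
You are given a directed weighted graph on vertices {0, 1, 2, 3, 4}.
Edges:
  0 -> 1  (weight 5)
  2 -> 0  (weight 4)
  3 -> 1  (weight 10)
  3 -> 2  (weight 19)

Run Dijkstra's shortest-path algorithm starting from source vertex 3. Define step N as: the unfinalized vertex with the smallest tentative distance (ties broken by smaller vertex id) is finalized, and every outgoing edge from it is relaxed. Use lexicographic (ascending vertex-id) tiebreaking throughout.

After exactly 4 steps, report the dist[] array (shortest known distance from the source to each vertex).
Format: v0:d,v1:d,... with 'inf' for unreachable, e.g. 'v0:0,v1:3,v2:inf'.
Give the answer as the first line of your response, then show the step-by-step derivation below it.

v0:23,v1:10,v2:19,v3:0,v4:inf

step 1: dist = v0:inf,v1:10,v2:19,v3:0,v4:inf
step 2: dist = v0:inf,v1:10,v2:19,v3:0,v4:inf
step 3: dist = v0:23,v1:10,v2:19,v3:0,v4:inf
step 4: dist = v0:23,v1:10,v2:19,v3:0,v4:inf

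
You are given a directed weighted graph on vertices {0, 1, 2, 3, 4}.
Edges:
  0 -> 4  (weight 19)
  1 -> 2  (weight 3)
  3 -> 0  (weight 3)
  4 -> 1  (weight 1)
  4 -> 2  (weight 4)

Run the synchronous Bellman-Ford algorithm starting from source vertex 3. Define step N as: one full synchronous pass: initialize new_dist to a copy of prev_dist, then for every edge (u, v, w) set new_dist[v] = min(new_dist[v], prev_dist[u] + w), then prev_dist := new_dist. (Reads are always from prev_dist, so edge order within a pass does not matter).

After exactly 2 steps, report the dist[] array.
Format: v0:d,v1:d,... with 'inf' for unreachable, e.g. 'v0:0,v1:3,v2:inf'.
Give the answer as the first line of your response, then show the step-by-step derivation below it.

v0:3,v1:inf,v2:inf,v3:0,v4:22

step 1: dist = v0:3,v1:inf,v2:inf,v3:0,v4:inf
step 2: dist = v0:3,v1:inf,v2:inf,v3:0,v4:22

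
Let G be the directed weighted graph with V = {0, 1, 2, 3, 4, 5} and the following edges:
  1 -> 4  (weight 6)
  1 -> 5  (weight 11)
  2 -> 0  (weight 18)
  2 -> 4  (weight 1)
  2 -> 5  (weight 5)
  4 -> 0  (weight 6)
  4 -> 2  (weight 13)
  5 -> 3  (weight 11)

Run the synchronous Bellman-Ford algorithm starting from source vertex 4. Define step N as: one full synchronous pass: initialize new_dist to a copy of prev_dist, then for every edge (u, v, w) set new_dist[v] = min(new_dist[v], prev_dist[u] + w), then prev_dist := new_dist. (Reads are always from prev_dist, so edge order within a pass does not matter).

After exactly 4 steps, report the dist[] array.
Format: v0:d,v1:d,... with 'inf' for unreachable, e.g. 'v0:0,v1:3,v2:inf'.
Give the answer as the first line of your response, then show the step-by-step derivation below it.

v0:6,v1:inf,v2:13,v3:29,v4:0,v5:18

step 1: dist = v0:6,v1:inf,v2:13,v3:inf,v4:0,v5:inf
step 2: dist = v0:6,v1:inf,v2:13,v3:inf,v4:0,v5:18
step 3: dist = v0:6,v1:inf,v2:13,v3:29,v4:0,v5:18
step 4: dist = v0:6,v1:inf,v2:13,v3:29,v4:0,v5:18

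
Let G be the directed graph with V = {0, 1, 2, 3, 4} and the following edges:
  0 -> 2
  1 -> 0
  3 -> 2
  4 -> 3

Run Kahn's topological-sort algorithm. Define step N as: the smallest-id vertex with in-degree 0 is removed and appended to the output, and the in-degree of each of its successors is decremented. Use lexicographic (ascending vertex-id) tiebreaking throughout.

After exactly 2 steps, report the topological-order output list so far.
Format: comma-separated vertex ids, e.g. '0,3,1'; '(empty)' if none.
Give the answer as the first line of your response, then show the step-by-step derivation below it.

1,0

step 1: output 1; order=[1]; indeg=(0,0,2,1,0)
step 2: output 0; order=[1,0]; indeg=(0,0,1,1,0)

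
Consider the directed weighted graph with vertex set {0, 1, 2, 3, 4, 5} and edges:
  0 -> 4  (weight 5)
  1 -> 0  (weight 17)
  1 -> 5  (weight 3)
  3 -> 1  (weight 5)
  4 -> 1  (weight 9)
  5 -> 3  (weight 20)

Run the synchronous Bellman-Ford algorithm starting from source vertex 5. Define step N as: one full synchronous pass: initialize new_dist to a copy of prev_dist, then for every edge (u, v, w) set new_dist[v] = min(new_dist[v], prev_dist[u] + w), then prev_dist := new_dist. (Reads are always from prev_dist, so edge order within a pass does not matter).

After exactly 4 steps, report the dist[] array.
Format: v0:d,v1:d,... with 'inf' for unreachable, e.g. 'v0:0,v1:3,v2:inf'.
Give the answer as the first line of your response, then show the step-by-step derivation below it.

v0:42,v1:25,v2:inf,v3:20,v4:47,v5:0

step 1: dist = v0:inf,v1:inf,v2:inf,v3:20,v4:inf,v5:0
step 2: dist = v0:inf,v1:25,v2:inf,v3:20,v4:inf,v5:0
step 3: dist = v0:42,v1:25,v2:inf,v3:20,v4:inf,v5:0
step 4: dist = v0:42,v1:25,v2:inf,v3:20,v4:47,v5:0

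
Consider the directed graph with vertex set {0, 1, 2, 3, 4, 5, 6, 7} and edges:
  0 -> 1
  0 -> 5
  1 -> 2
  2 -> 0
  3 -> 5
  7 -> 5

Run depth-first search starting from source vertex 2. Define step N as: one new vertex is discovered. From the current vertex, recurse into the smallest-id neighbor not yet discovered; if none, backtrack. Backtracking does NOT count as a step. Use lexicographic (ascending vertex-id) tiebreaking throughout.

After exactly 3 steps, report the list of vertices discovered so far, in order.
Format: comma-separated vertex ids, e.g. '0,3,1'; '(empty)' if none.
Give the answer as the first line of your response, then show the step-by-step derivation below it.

2,0,1

step 1: discover 2; path=2; order=2
step 2: discover 0; path=2>0; order=2,0
step 3: discover 1; path=2>0>1; order=2,0,1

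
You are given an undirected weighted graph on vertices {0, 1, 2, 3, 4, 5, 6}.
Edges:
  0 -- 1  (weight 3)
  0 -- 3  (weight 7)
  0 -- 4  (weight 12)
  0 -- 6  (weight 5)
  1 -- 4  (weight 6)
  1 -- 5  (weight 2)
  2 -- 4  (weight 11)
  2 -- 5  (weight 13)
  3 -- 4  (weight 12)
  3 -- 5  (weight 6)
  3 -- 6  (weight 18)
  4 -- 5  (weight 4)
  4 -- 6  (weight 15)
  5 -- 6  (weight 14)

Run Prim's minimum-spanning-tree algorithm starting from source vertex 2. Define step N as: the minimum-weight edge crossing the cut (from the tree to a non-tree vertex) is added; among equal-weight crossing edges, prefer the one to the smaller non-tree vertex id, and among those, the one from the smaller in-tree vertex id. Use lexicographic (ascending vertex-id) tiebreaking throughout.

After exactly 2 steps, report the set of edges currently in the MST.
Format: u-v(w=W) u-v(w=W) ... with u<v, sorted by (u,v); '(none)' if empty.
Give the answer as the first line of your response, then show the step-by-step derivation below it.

2-4(w=11) 4-5(w=4)

step 1: add edge 2-4 (w=11); MST = {2-4(w=11)}
step 2: add edge 4-5 (w=4); MST = {2-4(w=11) 4-5(w=4)}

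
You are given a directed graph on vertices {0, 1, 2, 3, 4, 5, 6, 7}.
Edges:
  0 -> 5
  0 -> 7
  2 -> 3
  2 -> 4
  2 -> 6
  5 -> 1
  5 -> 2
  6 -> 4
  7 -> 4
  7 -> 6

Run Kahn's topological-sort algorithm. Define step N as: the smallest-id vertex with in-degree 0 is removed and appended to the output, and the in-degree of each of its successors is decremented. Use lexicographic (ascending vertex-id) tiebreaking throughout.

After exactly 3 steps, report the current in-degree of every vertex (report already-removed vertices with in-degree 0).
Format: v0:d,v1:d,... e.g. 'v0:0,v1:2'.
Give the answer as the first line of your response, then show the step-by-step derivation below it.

v0:0,v1:0,v2:0,v3:1,v4:3,v5:0,v6:2,v7:0

step 1: output 0; order=[0]; indeg=(0,1,1,1,3,0,2,0)
step 2: output 5; order=[0,5]; indeg=(0,0,0,1,3,0,2,0)
step 3: output 1; order=[0,5,1]; indeg=(0,0,0,1,3,0,2,0)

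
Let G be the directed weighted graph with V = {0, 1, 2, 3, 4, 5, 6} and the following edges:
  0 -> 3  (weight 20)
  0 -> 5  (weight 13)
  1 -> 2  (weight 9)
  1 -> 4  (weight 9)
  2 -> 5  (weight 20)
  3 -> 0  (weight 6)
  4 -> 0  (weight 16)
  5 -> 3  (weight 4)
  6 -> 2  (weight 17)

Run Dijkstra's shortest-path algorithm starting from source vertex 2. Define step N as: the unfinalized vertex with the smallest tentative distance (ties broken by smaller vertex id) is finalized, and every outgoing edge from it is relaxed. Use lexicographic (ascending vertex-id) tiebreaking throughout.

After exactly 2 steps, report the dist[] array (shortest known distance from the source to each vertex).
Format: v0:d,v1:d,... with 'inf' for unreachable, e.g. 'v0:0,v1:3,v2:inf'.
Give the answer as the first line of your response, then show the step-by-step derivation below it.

v0:inf,v1:inf,v2:0,v3:24,v4:inf,v5:20,v6:inf

step 1: dist = v0:inf,v1:inf,v2:0,v3:inf,v4:inf,v5:20,v6:inf
step 2: dist = v0:inf,v1:inf,v2:0,v3:24,v4:inf,v5:20,v6:inf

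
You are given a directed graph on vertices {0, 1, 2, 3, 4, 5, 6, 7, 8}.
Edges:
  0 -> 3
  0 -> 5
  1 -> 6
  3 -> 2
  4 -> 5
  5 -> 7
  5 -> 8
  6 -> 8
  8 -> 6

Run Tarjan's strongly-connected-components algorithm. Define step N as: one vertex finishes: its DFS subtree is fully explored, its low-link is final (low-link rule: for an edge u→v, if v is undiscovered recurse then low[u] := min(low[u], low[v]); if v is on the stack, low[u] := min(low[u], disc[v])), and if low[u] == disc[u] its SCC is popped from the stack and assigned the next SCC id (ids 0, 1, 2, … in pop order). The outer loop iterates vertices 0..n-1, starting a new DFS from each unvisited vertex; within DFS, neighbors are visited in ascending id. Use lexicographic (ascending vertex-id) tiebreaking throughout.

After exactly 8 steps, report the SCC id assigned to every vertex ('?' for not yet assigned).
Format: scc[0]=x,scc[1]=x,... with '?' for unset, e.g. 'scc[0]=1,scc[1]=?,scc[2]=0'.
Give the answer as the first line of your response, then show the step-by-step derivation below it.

scc[0]=5,scc[1]=6,scc[2]=0,scc[3]=1,scc[4]=?,scc[5]=4,scc[6]=3,scc[7]=2,scc[8]=3

step 1: low=(low[0]=0,low[1]=?,low[2]=2,low[3]=1,low[4]=?,low[5]=?,low[6]=?,low[7]=?,low[8]=?); scc=(scc[0]=?,scc[1]=?,scc[2]=0,scc[3]=?,scc[4]=?,scc[5]=?,scc[6]=?,scc[7]=?,scc[8]=?)
step 2: low=(low[0]=0,low[1]=?,low[2]=2,low[3]=1,low[4]=?,low[5]=?,low[6]=?,low[7]=?,low[8]=?); scc=(scc[0]=?,scc[1]=?,scc[2]=0,scc[3]=1,scc[4]=?,scc[5]=?,scc[6]=?,scc[7]=?,scc[8]=?)
step 3: low=(low[0]=0,low[1]=?,low[2]=2,low[3]=1,low[4]=?,low[5]=3,low[6]=?,low[7]=4,low[8]=?); scc=(scc[0]=?,scc[1]=?,scc[2]=0,scc[3]=1,scc[4]=?,scc[5]=?,scc[6]=?,scc[7]=2,scc[8]=?)
step 4: low=(low[0]=0,low[1]=?,low[2]=2,low[3]=1,low[4]=?,low[5]=3,low[6]=5,low[7]=4,low[8]=5); scc=(scc[0]=?,scc[1]=?,scc[2]=0,scc[3]=1,scc[4]=?,scc[5]=?,scc[6]=?,scc[7]=2,scc[8]=?)
step 5: low=(low[0]=0,low[1]=?,low[2]=2,low[3]=1,low[4]=?,low[5]=3,low[6]=5,low[7]=4,low[8]=5); scc=(scc[0]=?,scc[1]=?,scc[2]=0,scc[3]=1,scc[4]=?,scc[5]=?,scc[6]=3,scc[7]=2,scc[8]=3)
step 6: low=(low[0]=0,low[1]=?,low[2]=2,low[3]=1,low[4]=?,low[5]=3,low[6]=5,low[7]=4,low[8]=5); scc=(scc[0]=?,scc[1]=?,scc[2]=0,scc[3]=1,scc[4]=?,scc[5]=4,scc[6]=3,scc[7]=2,scc[8]=3)
step 7: low=(low[0]=0,low[1]=?,low[2]=2,low[3]=1,low[4]=?,low[5]=3,low[6]=5,low[7]=4,low[8]=5); scc=(scc[0]=5,scc[1]=?,scc[2]=0,scc[3]=1,scc[4]=?,scc[5]=4,scc[6]=3,scc[7]=2,scc[8]=3)
step 8: low=(low[0]=0,low[1]=7,low[2]=2,low[3]=1,low[4]=?,low[5]=3,low[6]=5,low[7]=4,low[8]=5); scc=(scc[0]=5,scc[1]=6,scc[2]=0,scc[3]=1,scc[4]=?,scc[5]=4,scc[6]=3,scc[7]=2,scc[8]=3)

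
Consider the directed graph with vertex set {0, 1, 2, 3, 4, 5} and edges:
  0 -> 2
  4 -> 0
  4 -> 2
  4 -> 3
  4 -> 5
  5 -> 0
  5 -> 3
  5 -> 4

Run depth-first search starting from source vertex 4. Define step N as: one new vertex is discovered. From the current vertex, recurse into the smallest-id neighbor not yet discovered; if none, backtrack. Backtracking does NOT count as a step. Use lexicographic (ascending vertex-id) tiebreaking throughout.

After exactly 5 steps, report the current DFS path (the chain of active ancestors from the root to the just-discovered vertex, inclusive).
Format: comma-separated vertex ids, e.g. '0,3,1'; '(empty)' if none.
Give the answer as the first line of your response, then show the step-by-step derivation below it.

4,5

step 1: discover 4; path=4; order=4
step 2: discover 0; path=4>0; order=4,0
step 3: discover 2; path=4>0>2; order=4,0,2
step 4: discover 3; path=4>3; order=4,0,2,3
step 5: discover 5; path=4>5; order=4,0,2,3,5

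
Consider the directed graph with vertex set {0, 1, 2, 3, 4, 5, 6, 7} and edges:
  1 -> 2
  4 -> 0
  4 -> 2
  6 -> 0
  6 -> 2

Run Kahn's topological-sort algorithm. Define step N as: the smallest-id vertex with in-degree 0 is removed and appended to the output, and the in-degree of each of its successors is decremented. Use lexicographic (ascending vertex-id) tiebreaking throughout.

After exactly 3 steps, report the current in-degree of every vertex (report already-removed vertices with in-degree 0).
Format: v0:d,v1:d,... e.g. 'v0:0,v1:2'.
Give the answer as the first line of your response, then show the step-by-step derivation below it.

v0:1,v1:0,v2:1,v3:0,v4:0,v5:0,v6:0,v7:0

step 1: output 1; order=[1]; indeg=(2,0,2,0,0,0,0,0)
step 2: output 3; order=[1,3]; indeg=(2,0,2,0,0,0,0,0)
step 3: output 4; order=[1,3,4]; indeg=(1,0,1,0,0,0,0,0)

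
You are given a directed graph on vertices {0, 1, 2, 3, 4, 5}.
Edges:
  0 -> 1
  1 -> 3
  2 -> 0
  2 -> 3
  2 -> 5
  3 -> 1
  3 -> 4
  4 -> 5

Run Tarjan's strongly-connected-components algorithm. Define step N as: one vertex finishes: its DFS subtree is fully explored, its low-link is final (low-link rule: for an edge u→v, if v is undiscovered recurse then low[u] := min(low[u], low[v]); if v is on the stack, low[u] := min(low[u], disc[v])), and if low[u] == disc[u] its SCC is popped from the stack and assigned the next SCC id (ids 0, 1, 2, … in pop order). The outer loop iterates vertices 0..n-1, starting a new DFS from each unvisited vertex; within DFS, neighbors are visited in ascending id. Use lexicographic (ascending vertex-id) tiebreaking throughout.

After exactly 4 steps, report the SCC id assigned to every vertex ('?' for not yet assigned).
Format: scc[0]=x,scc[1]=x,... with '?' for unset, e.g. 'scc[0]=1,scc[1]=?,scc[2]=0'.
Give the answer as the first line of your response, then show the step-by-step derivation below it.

scc[0]=?,scc[1]=2,scc[2]=?,scc[3]=2,scc[4]=1,scc[5]=0

step 1: low=(low[0]=0,low[1]=1,low[2]=?,low[3]=1,low[4]=3,low[5]=4); scc=(scc[0]=?,scc[1]=?,scc[2]=?,scc[3]=?,scc[4]=?,scc[5]=0)
step 2: low=(low[0]=0,low[1]=1,low[2]=?,low[3]=1,low[4]=3,low[5]=4); scc=(scc[0]=?,scc[1]=?,scc[2]=?,scc[3]=?,scc[4]=1,scc[5]=0)
step 3: low=(low[0]=0,low[1]=1,low[2]=?,low[3]=1,low[4]=3,low[5]=4); scc=(scc[0]=?,scc[1]=?,scc[2]=?,scc[3]=?,scc[4]=1,scc[5]=0)
step 4: low=(low[0]=0,low[1]=1,low[2]=?,low[3]=1,low[4]=3,low[5]=4); scc=(scc[0]=?,scc[1]=2,scc[2]=?,scc[3]=2,scc[4]=1,scc[5]=0)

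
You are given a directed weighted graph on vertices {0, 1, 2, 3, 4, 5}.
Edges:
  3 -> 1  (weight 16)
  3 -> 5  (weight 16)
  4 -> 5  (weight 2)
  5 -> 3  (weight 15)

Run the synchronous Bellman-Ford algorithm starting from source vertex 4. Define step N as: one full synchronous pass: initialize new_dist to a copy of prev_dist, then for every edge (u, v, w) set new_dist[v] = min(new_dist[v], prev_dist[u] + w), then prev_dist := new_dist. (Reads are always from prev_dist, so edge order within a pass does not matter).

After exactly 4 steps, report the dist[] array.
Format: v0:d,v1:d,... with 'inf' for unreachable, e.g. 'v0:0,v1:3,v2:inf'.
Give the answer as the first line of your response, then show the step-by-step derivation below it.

v0:inf,v1:33,v2:inf,v3:17,v4:0,v5:2

step 1: dist = v0:inf,v1:inf,v2:inf,v3:inf,v4:0,v5:2
step 2: dist = v0:inf,v1:inf,v2:inf,v3:17,v4:0,v5:2
step 3: dist = v0:inf,v1:33,v2:inf,v3:17,v4:0,v5:2
step 4: dist = v0:inf,v1:33,v2:inf,v3:17,v4:0,v5:2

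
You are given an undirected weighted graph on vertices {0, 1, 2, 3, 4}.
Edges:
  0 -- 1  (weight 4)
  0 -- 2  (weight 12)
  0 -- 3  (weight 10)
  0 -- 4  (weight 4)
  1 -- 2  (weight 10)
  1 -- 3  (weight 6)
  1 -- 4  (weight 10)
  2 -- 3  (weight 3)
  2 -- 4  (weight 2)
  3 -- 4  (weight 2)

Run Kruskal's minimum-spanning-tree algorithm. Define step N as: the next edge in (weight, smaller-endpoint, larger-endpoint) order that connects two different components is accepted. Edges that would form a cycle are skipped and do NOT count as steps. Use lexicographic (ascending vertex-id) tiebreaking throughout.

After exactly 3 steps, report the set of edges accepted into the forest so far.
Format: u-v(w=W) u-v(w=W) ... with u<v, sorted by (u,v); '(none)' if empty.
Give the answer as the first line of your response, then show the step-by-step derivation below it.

0-1(w=4) 2-4(w=2) 3-4(w=2)

step 1: add edge 2-4 (w=2); MST = {2-4(w=2)}
step 2: add edge 3-4 (w=2); MST = {2-4(w=2) 3-4(w=2)}
step 3: add edge 0-1 (w=4); MST = {0-1(w=4) 2-4(w=2) 3-4(w=2)}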